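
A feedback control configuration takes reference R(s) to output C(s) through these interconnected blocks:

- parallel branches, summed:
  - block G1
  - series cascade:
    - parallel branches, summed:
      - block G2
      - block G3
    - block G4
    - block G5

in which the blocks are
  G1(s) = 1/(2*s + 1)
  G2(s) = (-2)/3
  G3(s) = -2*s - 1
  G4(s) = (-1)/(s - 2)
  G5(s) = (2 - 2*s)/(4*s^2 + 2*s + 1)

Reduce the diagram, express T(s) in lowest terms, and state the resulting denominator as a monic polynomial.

Reducing step by step:

Step 1. combine G2, G3 in parallel -> -2*s - 5/3
Step 2. reduce the series chain (G2+G3), G4, G5 -> (-12*s^2 + 2*s + 10)/(12*s^3 - 18*s^2 - 9*s - 6)
Step 3. combine G1, ((G2+G3)*G4*G5) in parallel -> (-12*s^3 - 26*s^2 + 13*s + 4)/(24*s^4 - 24*s^3 - 36*s^2 - 21*s - 6)
That last expression is T(s), already simplified. Scaling its denominator by 1/24 (the reciprocal of the leading coefficient) yields the monic denominator.

Answer: s^4 - s^3 - 3*s^2/2 - 7*s/8 - 1/4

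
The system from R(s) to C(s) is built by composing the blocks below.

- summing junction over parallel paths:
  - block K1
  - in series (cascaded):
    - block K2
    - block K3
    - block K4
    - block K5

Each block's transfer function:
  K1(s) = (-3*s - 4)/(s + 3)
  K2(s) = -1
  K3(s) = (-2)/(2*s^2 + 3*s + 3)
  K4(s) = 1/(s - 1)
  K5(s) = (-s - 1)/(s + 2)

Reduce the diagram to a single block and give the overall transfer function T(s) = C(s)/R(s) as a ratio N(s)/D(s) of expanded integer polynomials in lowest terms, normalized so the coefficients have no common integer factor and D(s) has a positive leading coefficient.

Step 1: cascade K2, K3, K4, K5 -> (-2*s - 2)/(2*s^4 + 5*s^3 + 2*s^2 - 3*s - 6)
Step 2: reduce the parallel group K1, (K2*K3*K4*K5): this yields T(s), and no further normalization is needed

Answer: (-6*s^5 - 23*s^4 - 26*s^3 - s^2 + 22*s + 18)/(2*s^5 + 11*s^4 + 17*s^3 + 3*s^2 - 15*s - 18)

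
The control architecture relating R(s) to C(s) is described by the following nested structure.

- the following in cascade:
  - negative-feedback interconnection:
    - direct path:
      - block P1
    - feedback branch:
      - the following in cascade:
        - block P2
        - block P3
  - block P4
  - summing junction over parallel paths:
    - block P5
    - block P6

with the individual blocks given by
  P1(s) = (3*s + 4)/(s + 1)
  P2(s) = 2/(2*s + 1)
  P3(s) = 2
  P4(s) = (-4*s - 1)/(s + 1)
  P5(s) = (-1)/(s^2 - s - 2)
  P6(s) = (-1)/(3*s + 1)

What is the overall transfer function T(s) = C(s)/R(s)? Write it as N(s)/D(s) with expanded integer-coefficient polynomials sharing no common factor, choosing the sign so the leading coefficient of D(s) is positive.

Step 1: multiply P2, P3 (series) -> 4/(2*s + 1)
Step 2: close the feedback loop around P1, (P2*P3) -> (6*s^2 + 11*s + 4)/(2*s^2 + 15*s + 17)
Step 3: combine P5, P6 in parallel -> (-s^2 - 2*s + 1)/(3*s^3 - 2*s^2 - 7*s - 2)
Step 4: multiply [P1/(1+P1*(P2*P3))], P4, (P5+P6) (series), which is the overall transfer function T(s) = C(s)/R(s) in lowest terms

Hence the answer: (24*s^5 + 98*s^4 + 103*s^3 + 8*s^2 - 19*s - 4)/(6*s^6 + 47*s^5 + 48*s^4 - 136*s^3 - 292*s^2 - 183*s - 34)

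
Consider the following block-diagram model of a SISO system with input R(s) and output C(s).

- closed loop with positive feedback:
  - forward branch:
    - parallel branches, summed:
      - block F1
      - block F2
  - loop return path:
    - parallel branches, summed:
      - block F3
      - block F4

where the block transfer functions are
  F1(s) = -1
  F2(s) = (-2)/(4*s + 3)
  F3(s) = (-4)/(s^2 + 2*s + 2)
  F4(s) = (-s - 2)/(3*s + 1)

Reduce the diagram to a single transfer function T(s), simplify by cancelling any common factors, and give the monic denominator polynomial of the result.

1. reduce the parallel group F1, F2 = (-4*s - 5)/(4*s + 3)
2. parallel reduction of F3, F4 = (-s^3 - 4*s^2 - 18*s - 8)/(3*s^3 + 7*s^2 + 8*s + 2)
3. close the feedback loop around (F1+F2), (F3+F4) = (-12*s^4 - 43*s^3 - 67*s^2 - 48*s - 10)/(8*s^4 + 16*s^3 - 39*s^2 - 90*s - 34)
That last expression is T(s), already simplified. Scaling its denominator by 1/8 (the reciprocal of the leading coefficient) yields the monic denominator.

Therefore the answer is s^4 + 2*s^3 - 39*s^2/8 - 45*s/4 - 17/4.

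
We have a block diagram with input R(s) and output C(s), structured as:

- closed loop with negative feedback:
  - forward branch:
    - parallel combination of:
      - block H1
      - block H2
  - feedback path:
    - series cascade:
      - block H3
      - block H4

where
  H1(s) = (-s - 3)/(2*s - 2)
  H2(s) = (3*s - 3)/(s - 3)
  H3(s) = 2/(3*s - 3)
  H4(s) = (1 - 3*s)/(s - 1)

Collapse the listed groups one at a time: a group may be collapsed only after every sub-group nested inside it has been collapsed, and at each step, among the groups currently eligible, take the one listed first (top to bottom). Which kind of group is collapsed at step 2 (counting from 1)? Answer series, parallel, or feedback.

Step 1. combine H1, H2 in parallel
Step 2. cascade H3, H4
Step 3. apply the feedback formula to (H1+H2), (H3*H4)
At step 2 the group reduced is series.

Therefore the answer is series.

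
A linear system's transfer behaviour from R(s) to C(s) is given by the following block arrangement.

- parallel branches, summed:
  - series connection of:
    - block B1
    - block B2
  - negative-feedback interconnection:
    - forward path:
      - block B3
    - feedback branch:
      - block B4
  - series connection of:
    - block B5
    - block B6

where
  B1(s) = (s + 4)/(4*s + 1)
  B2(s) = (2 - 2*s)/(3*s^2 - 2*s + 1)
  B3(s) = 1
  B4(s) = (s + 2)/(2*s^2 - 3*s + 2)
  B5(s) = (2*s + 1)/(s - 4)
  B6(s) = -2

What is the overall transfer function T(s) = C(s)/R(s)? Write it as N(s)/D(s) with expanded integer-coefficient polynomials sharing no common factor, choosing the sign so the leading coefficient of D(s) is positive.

Answer: (-72*s^6 - 58*s^5 + 55*s^4 - 170*s^3 - 43*s^2 + 162*s - 144)/(24*s^6 - 130*s^5 + 198*s^4 - 270*s^3 + 94*s^2 - 20*s - 16)

Working:
Step 1: combine B1, B2 in series, giving (-2*s^2 - 6*s + 8)/(12*s^3 - 5*s^2 + 2*s + 1)
Step 2: reduce the feedback loop with forward B3 and return B4, giving (2*s^2 - 3*s + 2)/(2*s^2 - 2*s + 4)
Step 3: reduce the series chain B5, B6, giving (-4*s - 2)/(s - 4)
Step 4: parallel reduction of (B1*B2), [B3/(1+B3*B4)], (B5*B6) - this is the overall T(s), already in the required normalized form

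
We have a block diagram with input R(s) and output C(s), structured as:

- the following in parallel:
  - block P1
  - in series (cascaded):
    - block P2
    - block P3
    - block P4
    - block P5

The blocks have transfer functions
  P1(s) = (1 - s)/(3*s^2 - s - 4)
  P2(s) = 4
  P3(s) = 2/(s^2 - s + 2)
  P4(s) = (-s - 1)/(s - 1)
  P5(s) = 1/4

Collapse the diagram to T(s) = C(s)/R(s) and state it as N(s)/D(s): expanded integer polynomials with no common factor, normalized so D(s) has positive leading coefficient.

Reducing step by step:

(1) reduce the series chain P2, P3, P4, P5 gives (-2*s - 2)/(s^3 - 2*s^2 + 3*s - 2)
(2) parallel reduction of P1, (P2*P3*P4*P5), giving the overall T(s)

Answer: (-s^4 - 3*s^3 - 9*s^2 + 15*s + 6)/(3*s^5 - 7*s^4 + 7*s^3 - s^2 - 10*s + 8)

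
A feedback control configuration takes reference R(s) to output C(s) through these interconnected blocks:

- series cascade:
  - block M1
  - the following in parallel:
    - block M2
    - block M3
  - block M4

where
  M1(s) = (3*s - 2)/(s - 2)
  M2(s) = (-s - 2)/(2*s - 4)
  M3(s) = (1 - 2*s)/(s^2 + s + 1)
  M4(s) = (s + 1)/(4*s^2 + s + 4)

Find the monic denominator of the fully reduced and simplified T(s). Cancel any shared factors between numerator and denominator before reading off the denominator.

The answer is s^6 - 11*s^5/4 + 5*s^4/4 - 11*s^3/4 + 5*s^2 + s + 4.

Reasoning:
Step 1: add M2, M3 (parallel), giving (-s^3 - 7*s^2 + 7*s - 6)/(2*s^3 - 2*s^2 - 2*s - 4)
Step 2: multiply M1, (M2+M3), M4 (series), giving (-3*s^5 - 22*s^4 + 16*s^3 + 3*s^2 - 20*s + 12)/(8*s^6 - 22*s^5 + 10*s^4 - 22*s^3 + 40*s^2 + 8*s + 32)
Step 2 gives the fully reduced T(s), with no common factor left to cancel. The denominator's leading coefficient is 8, so divide each of its coefficients by 8 to get the monic form.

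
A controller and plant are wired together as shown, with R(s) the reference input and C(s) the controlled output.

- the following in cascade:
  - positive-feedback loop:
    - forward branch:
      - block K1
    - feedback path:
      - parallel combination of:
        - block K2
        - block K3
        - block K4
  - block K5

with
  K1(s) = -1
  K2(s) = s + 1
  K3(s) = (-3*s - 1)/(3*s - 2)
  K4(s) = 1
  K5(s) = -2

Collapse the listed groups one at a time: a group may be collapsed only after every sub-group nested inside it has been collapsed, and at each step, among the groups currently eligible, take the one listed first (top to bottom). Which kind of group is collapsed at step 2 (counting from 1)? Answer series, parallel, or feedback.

The answer is feedback.

Reasoning:
(1) combine K2, K3, K4 in parallel
(2) reduce the feedback loop with forward K1 and return (K2+K3+K4)
(3) reduce the series chain [K1/(1-K1*(K2+K3+K4))], K5
At step 2 the group reduced is feedback.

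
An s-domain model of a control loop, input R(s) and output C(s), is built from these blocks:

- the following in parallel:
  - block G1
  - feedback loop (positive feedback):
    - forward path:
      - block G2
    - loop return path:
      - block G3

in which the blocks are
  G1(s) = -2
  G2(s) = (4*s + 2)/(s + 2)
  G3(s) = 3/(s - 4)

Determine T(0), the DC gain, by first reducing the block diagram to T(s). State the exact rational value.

Step 1: apply the feedback formula to G2, G3: (4*s^2 - 14*s - 8)/(s^2 - 14*s - 14)
Step 2: sum the parallel branches G1, [G2/(1-G2*G3)]: (2*s^2 + 14*s + 20)/(s^2 - 14*s - 14)
That last expression is T(s); at s = 0 only the constant terms survive, so T(0) = 20/(-14) = -10/7.

Answer: -10/7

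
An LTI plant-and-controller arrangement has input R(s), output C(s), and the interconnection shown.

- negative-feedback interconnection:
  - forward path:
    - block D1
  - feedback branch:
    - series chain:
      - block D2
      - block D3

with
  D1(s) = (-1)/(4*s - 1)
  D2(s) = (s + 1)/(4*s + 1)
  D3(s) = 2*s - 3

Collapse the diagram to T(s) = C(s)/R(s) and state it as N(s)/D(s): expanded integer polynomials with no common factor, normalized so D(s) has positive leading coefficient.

[1] reduce the series chain D2, D3: (2*s^2 - s - 3)/(4*s + 1)
[2] apply the feedback formula to D1, (D2*D3), giving the overall T(s)

Therefore the answer is (-4*s - 1)/(14*s^2 + s + 2).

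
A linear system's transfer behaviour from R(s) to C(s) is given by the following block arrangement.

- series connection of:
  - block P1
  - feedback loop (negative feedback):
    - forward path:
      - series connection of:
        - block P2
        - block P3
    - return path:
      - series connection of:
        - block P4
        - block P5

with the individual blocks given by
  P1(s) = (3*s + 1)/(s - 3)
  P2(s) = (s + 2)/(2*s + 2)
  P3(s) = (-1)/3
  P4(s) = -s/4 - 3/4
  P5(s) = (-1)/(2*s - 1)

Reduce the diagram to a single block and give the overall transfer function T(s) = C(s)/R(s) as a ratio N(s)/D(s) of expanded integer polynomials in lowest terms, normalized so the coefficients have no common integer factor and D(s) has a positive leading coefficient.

(1) cascade P2, P3 = (-s - 2)/(6*s + 6)
(2) reduce the series chain P4, P5 = (s + 3)/(8*s - 4)
(3) feedback reduction of (P2*P3), (P4*P5) = (-8*s^2 - 12*s + 8)/(47*s^2 + 19*s - 30)
(4) reduce the series chain P1, [(P2*P3)/(1+(P2*P3)*(P4*P5))], giving the overall T(s)

Therefore the answer is (-24*s^3 - 44*s^2 + 12*s + 8)/(47*s^3 - 122*s^2 - 87*s + 90).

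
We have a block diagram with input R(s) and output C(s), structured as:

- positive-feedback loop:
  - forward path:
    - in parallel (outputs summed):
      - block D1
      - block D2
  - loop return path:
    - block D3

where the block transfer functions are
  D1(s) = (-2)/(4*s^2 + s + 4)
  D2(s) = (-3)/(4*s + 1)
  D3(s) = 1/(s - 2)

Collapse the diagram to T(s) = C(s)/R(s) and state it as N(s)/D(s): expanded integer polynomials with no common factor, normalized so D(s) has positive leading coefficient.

Step 1. sum the parallel branches D1, D2; result (-12*s^2 - 11*s - 14)/(16*s^3 + 8*s^2 + 17*s + 4)
Step 2. collapse the loop ((D1+D2) forward, D3 return), which is the overall transfer function T(s) = C(s)/R(s) in lowest terms

Therefore the answer is (-12*s^3 + 13*s^2 + 8*s + 28)/(16*s^4 - 24*s^3 + 13*s^2 - 19*s + 6).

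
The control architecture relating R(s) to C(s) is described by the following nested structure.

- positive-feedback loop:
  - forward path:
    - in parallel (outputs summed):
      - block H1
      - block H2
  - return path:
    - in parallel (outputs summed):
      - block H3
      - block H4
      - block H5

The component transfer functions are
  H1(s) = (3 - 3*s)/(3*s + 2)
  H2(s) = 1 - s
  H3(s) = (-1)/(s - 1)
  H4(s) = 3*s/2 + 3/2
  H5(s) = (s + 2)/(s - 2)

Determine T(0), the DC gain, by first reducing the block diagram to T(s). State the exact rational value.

The answer is -10/11.

Reasoning:
[1] combine H1, H2 in parallel; result (-3*s^2 - 2*s + 5)/(3*s + 2)
[2] sum the parallel branches H3, H4, H5; result (3*s^3 - 4*s^2 - 3*s + 6)/(2*s^2 - 6*s + 4)
[3] reduce the feedback loop with forward (H1+H2) and return (H3+H4+H5); result (-6*s^3 + 8*s^2 + 18*s - 20)/(9*s^4 + 3*s^3 - 23*s^2 - 5*s + 22)
That last expression is T(s); at s = 0 only the constant terms survive, so T(0) = -20/22 = -10/11.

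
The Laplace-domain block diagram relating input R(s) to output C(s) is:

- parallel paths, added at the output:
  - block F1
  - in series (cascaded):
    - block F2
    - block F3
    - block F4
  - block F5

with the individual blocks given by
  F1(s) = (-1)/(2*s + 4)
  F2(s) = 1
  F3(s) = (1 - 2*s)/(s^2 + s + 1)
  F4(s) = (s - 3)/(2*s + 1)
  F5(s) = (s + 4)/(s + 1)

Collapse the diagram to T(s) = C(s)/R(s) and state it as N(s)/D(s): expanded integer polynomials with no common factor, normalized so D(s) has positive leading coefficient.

Reducing step by step:

(1) reduce the series chain F2, F3, F4 gives (-2*s^2 + 7*s - 3)/(2*s^3 + 3*s^2 + 3*s + 1)
(2) add F1, (F2*F3*F4), F5 (parallel), which is the overall transfer function T(s) = C(s)/R(s) in lowest terms

Answer: (4*s^5 + 24*s^4 + 71*s^3 + 108*s^2 + 66*s + 3)/(4*s^5 + 18*s^4 + 32*s^3 + 32*s^2 + 18*s + 4)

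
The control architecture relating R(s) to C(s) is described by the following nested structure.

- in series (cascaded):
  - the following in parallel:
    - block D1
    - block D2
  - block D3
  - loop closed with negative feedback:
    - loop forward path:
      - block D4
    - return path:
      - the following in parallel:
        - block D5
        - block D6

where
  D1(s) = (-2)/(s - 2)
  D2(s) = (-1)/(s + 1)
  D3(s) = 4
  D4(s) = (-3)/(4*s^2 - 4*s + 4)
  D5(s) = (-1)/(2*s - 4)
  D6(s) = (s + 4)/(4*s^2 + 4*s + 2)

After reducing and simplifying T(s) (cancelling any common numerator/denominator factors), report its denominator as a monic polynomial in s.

Answer: s^6 - s^5 - 3*s^4/2 + 3*s^3/16 - 13*s^2/16 + 3*s/16 + 11/16

Working:
Step 1: sum the parallel branches D1, D2 gives (-3*s)/(s^2 - s - 2)
Step 2: reduce the parallel group D5, D6 gives (-s^2 - 9)/(4*s^3 - 4*s^2 - 6*s - 4)
Step 3: reduce the feedback loop with forward D4 and return (D5+D6) gives (-12*s^3 + 12*s^2 + 18*s + 12)/(16*s^5 - 32*s^4 + 8*s^3 - 5*s^2 - 8*s + 11)
Step 4: series reduction of (D1+D2), D3, [D4/(1+D4*(D5+D6))] gives (144*s^3 + 144*s^2 + 72*s)/(16*s^6 - 16*s^5 - 24*s^4 + 3*s^3 - 13*s^2 + 3*s + 11)
That last expression is T(s), already simplified. Scaling its denominator by 1/16 (the reciprocal of the leading coefficient) yields the monic denominator.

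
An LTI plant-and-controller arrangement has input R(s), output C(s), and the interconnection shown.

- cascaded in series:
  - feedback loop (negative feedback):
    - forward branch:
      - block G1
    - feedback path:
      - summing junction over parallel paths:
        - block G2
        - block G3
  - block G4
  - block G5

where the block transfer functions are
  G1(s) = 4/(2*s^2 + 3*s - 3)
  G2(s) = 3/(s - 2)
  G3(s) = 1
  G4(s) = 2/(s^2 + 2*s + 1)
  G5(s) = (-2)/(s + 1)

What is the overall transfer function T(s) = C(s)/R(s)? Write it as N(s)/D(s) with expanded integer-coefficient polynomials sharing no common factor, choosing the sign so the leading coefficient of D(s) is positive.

(1) add G2, G3 (parallel), giving (s + 1)/(s - 2)
(2) reduce the feedback loop with forward G1 and return (G2+G3), giving (4*s - 8)/(2*s^3 - s^2 - 5*s + 10)
(3) cascade [G1/(1+G1*(G2+G3))], G4, G5; the result is T(s) itself (integer coefficients, no common factor, positive leading denominator coefficient)

Answer: (32 - 16*s)/(2*s^6 + 5*s^5 - 2*s^4 - 6*s^3 + 14*s^2 + 25*s + 10)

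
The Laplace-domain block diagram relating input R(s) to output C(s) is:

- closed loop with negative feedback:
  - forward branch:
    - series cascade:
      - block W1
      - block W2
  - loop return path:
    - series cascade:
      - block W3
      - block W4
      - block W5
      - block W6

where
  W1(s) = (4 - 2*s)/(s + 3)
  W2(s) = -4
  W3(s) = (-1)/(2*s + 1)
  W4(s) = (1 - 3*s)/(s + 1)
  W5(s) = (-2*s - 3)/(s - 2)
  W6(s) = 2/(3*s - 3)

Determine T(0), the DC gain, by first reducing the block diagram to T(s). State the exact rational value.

1. combine W1, W2 in series, giving (8*s - 16)/(s + 3)
2. cascade W3, W4, W5, W6, giving (-12*s^2 - 14*s + 6)/(6*s^4 - 9*s^3 - 12*s^2 + 9*s + 6)
3. feedback reduction of (W1*W2), (W3*W4*W5*W6), giving (48*s^4 - 72*s^3 - 96*s^2 + 72*s + 48)/(6*s^4 + 21*s^3 - 93*s^2 - 133*s + 39)
Evaluating the step-3 result (the overall T(s)) at s = 0 gives T(0) = 48/39 = 16/13.

Therefore the answer is 16/13.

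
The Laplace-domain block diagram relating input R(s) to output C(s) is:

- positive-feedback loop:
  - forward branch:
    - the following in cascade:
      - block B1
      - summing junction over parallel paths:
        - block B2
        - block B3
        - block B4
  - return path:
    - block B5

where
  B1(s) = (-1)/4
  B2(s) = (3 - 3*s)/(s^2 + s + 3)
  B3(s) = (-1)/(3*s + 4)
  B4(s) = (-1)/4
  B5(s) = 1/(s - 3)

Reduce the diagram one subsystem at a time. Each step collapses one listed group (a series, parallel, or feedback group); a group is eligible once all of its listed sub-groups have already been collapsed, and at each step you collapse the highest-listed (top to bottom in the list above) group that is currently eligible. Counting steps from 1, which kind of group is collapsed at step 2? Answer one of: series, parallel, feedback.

[1] reduce the parallel group B2, B3, B4
[2] combine B1, (B2+B3+B4) in series
[3] feedback reduction of (B1*(B2+B3+B4)), B5
Step 2 collapses a series group.

Hence the answer: series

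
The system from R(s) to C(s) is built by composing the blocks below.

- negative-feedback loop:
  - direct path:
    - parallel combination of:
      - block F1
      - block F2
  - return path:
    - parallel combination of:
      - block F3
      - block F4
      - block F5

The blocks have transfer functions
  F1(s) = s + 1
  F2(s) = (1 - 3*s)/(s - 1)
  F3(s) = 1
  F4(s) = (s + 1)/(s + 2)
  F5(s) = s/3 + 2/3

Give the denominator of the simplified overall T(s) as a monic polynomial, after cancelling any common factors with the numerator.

1. sum the parallel branches F1, F2: (s^2 - 3*s)/(s - 1)
2. parallel reduction of F3, F4, F5: (s^2 + 10*s + 13)/(3*s + 6)
3. feedback reduction of (F1+F2), (F3+F4+F5): (3*s^3 - 3*s^2 - 18*s)/(s^4 + 7*s^3 - 14*s^2 - 36*s - 6)
That last expression is T(s), already simplified, and its denominator is already monic.

Answer: s^4 + 7*s^3 - 14*s^2 - 36*s - 6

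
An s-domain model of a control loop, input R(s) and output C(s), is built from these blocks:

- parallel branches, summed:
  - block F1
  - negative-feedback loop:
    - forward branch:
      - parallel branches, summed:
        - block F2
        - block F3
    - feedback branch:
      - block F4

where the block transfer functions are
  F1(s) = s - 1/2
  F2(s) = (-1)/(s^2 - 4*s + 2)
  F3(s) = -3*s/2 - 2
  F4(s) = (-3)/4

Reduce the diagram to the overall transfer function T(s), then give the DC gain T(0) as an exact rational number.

Reducing step by step:

Step 1 - sum the parallel branches F2, F3; result (-3*s^3 + 8*s^2 + 10*s - 10)/(2*s^2 - 8*s + 4)
Step 2 - reduce the feedback loop with forward (F2+F3) and return F4; result (-12*s^3 + 32*s^2 + 40*s - 40)/(9*s^3 - 16*s^2 - 62*s + 46)
Step 3 - sum the parallel branches F1, [(F2+F3)/(1+(F2+F3)*F4)]; result (18*s^4 - 65*s^3 - 44*s^2 + 234*s - 126)/(18*s^3 - 32*s^2 - 124*s + 92)
The step-3 result is T(s). Setting s = 0: T(0) = -126/92 = -63/46.

Answer: -63/46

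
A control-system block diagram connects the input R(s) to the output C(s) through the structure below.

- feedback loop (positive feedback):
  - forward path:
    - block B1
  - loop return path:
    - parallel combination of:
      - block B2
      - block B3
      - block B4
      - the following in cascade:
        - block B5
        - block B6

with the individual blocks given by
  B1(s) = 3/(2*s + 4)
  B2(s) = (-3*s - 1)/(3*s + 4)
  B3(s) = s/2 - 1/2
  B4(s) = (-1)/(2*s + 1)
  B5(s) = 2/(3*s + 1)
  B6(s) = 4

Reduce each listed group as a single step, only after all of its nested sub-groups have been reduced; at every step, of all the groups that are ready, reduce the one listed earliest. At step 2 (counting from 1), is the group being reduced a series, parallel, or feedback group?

[1] combine B5, B6 in series
[2] combine B2, B3, B4, (B5*B6) in parallel
[3] reduce the feedback loop with forward B1 and return (B2+B3+B4+(B5*B6))
At step 2 the group reduced is parallel.

Therefore the answer is parallel.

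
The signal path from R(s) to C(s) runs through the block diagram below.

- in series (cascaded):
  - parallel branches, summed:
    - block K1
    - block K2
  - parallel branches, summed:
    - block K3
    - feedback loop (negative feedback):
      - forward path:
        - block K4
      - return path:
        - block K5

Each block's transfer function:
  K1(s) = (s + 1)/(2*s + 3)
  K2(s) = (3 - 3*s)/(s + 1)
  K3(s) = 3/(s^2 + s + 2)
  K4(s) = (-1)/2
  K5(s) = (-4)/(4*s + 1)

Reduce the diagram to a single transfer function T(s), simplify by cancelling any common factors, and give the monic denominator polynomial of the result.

Reducing step by step:

Step 1. reduce the parallel group K1, K2 = (-5*s^2 - s + 10)/(2*s^2 + 5*s + 3)
Step 2. collapse the loop (K4 forward, K5 return) = (-4*s - 1)/(8*s + 6)
Step 3. add K3, [K4/(1+K4*K5)] (parallel) = (-4*s^3 - 5*s^2 + 15*s + 16)/(8*s^3 + 14*s^2 + 22*s + 12)
Step 4. multiply (K1+K2), (K3+[K4/(1+K4*K5)]) (series) = (20*s^4 + 9*s^3 - 119*s^2 - 26*s + 160)/(16*s^4 + 52*s^3 + 86*s^2 + 90*s + 36)
No further cancellation is possible in the step-4 result, so that is T(s). Its denominator becomes monic after dividing by the leading coefficient 16.

Answer: s^4 + 13*s^3/4 + 43*s^2/8 + 45*s/8 + 9/4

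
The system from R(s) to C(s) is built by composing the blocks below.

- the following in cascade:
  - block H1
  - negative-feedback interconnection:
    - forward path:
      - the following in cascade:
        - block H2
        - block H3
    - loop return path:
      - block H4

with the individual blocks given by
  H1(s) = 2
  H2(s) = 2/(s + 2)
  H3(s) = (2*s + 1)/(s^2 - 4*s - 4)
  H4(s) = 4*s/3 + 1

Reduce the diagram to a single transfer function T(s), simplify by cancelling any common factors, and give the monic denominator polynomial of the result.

The answer is s^3 + 10*s^2/3 - 16*s/3 - 6.

Reasoning:
Step 1: reduce the series chain H2, H3; result (4*s + 2)/(s^3 - 2*s^2 - 12*s - 8)
Step 2: reduce the feedback loop with forward (H2*H3) and return H4; result (12*s + 6)/(3*s^3 + 10*s^2 - 16*s - 18)
Step 3: combine H1, [(H2*H3)/(1+(H2*H3)*H4)] in series; result (24*s + 12)/(3*s^3 + 10*s^2 - 16*s - 18)
Step 3 gives the fully reduced T(s), with no common factor left to cancel. The denominator's leading coefficient is 3, so divide each of its coefficients by 3 to get the monic form.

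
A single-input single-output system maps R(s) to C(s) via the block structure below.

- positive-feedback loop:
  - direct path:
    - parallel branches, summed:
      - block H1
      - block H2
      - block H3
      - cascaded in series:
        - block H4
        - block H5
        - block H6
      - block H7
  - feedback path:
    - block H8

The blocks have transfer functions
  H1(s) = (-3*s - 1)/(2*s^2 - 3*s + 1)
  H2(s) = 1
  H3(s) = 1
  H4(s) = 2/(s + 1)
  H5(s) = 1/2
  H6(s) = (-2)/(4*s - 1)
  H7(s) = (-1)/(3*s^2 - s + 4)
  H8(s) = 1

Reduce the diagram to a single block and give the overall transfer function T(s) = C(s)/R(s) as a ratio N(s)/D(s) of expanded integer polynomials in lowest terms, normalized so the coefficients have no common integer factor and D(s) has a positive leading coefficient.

The answer is (-48*s^6 + 88*s^5 + 13*s^4 + 5*s^3 + 144*s^2 - 69*s + 11)/(24*s^6 - 62*s^5 - 30*s^4 - 6*s^3 - 107*s^2 + 44*s - 7).

Reasoning:
Step 1: multiply H4, H5, H6 (series); result (-2)/(4*s^2 + 3*s - 1)
Step 2: parallel reduction of H1, H2, H3, (H4*H5*H6), H7; result (48*s^6 - 88*s^5 - 13*s^4 - 5*s^3 - 144*s^2 + 69*s - 11)/(24*s^6 - 26*s^5 + 17*s^4 + s^3 - 37*s^2 + 25*s - 4)
Step 3: apply the feedback formula to (H1+H2+H3+(H4*H5*H6)+H7), H8: this yields T(s), and no further normalization is needed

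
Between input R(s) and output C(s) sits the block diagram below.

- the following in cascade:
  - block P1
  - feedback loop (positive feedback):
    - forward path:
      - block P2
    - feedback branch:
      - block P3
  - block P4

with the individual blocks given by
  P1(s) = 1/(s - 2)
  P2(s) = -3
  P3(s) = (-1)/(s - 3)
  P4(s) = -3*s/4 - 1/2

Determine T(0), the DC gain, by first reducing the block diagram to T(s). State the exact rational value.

First reduce the diagram to T(s).

1. collapse the loop (P2 forward, P3 return), giving (9 - 3*s)/(s - 6)
2. multiply P1, [P2/(1-P2*P3)], P4 (series), giving (9*s^2 - 21*s - 18)/(4*s^2 - 32*s + 48)
DC gain: substitute s = 0 into T(s) from step 2: T(0) = -18/48 = -3/8.

Answer: -3/8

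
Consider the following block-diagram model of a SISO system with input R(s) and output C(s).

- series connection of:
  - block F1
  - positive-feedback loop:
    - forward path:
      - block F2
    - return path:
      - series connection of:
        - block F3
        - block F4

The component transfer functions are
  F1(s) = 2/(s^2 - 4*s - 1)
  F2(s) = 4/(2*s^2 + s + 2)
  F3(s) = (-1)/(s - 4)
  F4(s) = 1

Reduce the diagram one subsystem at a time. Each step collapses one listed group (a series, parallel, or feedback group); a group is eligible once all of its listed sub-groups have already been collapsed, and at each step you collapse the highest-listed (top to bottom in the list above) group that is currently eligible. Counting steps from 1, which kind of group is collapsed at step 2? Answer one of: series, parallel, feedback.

Reducing step by step:

(1) multiply F3, F4 (series)
(2) apply the feedback formula to F2, (F3*F4)
(3) reduce the series chain F1, [F2/(1-F2*(F3*F4))]
Step 2 collapses a feedback group.

Answer: feedback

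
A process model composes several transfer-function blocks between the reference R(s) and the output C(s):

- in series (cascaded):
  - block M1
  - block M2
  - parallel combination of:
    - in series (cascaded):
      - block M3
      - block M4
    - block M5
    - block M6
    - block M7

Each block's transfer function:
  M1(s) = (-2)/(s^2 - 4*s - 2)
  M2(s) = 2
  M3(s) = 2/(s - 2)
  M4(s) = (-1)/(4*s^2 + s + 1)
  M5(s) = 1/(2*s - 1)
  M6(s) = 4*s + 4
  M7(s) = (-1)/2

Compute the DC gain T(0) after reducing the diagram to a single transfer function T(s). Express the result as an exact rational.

(1) cascade M3, M4, giving (-2)/(4*s^3 - 7*s^2 - s - 2)
(2) sum the parallel branches (M3*M4), M5, M6, M7, giving (64*s^5 - 88*s^4 - 78*s^3 - 3*s^2 - 15*s + 14)/(16*s^4 - 36*s^3 + 10*s^2 - 6*s + 4)
(3) multiply M1, M2, ((M3*M4)+M5+M6+M7) (series), giving (-128*s^5 + 176*s^4 + 156*s^3 + 6*s^2 + 30*s - 28)/(8*s^6 - 50*s^5 + 61*s^4 + 13*s^3 + 4*s^2 - 2*s - 4)
The step-3 result is T(s). Setting s = 0: T(0) = -28/(-4) = 7.

Hence the answer: 7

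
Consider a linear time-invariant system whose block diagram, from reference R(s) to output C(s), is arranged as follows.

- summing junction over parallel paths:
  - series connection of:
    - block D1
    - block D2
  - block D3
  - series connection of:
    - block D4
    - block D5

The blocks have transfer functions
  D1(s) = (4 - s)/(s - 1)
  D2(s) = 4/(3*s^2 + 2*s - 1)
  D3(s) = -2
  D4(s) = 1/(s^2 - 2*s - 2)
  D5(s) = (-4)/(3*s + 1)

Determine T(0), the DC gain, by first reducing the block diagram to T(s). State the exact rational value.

Step 1: series reduction of D1, D2 = (16 - 4*s)/(3*s^3 - s^2 - 3*s + 1)
Step 2: reduce the series chain D4, D5 = (-4)/(3*s^3 - 5*s^2 - 8*s - 2)
Step 3: parallel reduction of (D1*D2), D3, (D4*D5) = (-18*s^6 + 36*s^5 + 44*s^4 + 16*s^3 - 86*s^2 - 104*s - 32)/(9*s^6 - 18*s^5 - 28*s^4 + 20*s^3 + 21*s^2 - 2*s - 2)
That last expression is T(s); at s = 0 only the constant terms survive, so T(0) = -32/(-2) = 16.

Therefore the answer is 16.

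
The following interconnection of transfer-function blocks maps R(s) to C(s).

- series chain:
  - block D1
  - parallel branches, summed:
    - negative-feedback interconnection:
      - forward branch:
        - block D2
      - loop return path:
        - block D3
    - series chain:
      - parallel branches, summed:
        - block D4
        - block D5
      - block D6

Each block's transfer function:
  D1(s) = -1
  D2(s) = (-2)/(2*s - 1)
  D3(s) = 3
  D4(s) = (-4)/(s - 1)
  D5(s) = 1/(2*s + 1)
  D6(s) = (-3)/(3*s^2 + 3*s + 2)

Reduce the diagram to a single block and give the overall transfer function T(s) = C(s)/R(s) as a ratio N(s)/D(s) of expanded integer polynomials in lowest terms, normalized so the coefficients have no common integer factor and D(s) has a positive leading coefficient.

Step 1: reduce the feedback loop with forward D2 and return D3 gives (-2)/(2*s - 7)
Step 2: sum the parallel branches D4, D5 gives (-7*s - 5)/(2*s^2 - s - 1)
Step 3: reduce the series chain (D4+D5), D6 gives (21*s + 15)/(6*s^4 + 3*s^3 - 2*s^2 - 5*s - 2)
Step 4: reduce the parallel group [D2/(1+D2*D3)], ((D4+D5)*D6) gives (-12*s^4 - 6*s^3 + 46*s^2 - 107*s - 101)/(12*s^5 - 36*s^4 - 25*s^3 + 4*s^2 + 31*s + 14)
Step 5: reduce the series chain D1, ([D2/(1+D2*D3)]+((D4+D5)*D6)); the result is T(s) itself (integer coefficients, no common factor, positive leading denominator coefficient)

Hence the answer: (12*s^4 + 6*s^3 - 46*s^2 + 107*s + 101)/(12*s^5 - 36*s^4 - 25*s^3 + 4*s^2 + 31*s + 14)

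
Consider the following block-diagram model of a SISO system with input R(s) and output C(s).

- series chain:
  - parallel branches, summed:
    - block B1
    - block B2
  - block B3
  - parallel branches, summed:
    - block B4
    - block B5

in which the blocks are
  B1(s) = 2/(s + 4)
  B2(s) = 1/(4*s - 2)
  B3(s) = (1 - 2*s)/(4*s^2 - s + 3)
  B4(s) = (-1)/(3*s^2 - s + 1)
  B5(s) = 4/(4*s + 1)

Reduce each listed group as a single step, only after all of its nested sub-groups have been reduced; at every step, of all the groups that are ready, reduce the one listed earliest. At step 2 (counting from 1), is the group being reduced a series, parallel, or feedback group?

1. reduce the parallel group B1, B2
2. reduce the parallel group B4, B5
3. cascade (B1+B2), B3, (B4+B5)
Step 2: parallel.

Therefore the answer is parallel.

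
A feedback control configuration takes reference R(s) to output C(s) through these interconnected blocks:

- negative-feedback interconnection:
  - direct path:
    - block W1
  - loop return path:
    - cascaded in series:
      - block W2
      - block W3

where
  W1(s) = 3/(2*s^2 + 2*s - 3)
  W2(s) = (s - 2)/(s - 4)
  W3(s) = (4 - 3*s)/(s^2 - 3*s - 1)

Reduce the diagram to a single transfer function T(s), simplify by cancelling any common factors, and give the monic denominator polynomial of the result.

Reducing step by step:

[1] series reduction of W2, W3 = (-3*s^2 + 10*s - 8)/(s^3 - 7*s^2 + 11*s + 4)
[2] collapse the loop (W1 forward, (W2*W3) return) = (3*s^3 - 21*s^2 + 33*s + 12)/(2*s^5 - 12*s^4 + 5*s^3 + 42*s^2 + 5*s - 36)
Step 2 gives the fully reduced T(s), with no common factor left to cancel. The denominator's leading coefficient is 2, so divide each of its coefficients by 2 to get the monic form.

Answer: s^5 - 6*s^4 + 5*s^3/2 + 21*s^2 + 5*s/2 - 18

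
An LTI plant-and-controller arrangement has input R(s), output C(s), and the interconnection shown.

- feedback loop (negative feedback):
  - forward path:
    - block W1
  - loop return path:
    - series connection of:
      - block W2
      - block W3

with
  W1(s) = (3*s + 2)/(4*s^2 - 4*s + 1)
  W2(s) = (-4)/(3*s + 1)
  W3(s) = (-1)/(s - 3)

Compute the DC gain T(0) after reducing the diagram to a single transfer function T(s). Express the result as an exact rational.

Answer: -6/5

Working:
Step 1 - combine W2, W3 in series: 4/(3*s^2 - 8*s - 3)
Step 2 - reduce the feedback loop with forward W1 and return (W2*W3): (9*s^3 - 18*s^2 - 25*s - 6)/(12*s^4 - 44*s^3 + 23*s^2 + 16*s + 5)
Step 2 gives the overall T(s). Then T(0) = -6/5.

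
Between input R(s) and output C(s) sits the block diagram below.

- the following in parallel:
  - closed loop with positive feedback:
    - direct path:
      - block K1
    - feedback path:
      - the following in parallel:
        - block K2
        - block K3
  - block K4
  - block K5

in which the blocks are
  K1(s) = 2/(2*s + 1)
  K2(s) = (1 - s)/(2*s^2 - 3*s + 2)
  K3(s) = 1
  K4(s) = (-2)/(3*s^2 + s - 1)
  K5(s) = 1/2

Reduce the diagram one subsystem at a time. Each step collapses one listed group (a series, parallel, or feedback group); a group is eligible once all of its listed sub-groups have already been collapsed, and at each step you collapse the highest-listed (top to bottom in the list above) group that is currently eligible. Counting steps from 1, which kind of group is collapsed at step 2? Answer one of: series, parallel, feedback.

Step 1. parallel reduction of K2, K3
Step 2. collapse the loop (K1 forward, (K2+K3) return)
Step 3. add [K1/(1-K1*(K2+K3))], K4, K5 (parallel)
Step 2 collapses a feedback group.

Hence the answer: feedback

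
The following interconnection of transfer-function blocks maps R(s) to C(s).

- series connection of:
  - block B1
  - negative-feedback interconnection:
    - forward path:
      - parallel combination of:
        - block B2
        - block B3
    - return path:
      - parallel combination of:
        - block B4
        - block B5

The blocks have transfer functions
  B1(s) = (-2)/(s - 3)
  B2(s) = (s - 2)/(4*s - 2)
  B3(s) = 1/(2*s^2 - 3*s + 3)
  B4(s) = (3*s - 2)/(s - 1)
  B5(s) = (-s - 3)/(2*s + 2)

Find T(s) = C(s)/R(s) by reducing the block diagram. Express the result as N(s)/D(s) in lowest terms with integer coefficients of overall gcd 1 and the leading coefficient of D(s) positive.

Step 1: combine B2, B3 in parallel: (2*s^3 - 7*s^2 + 13*s - 8)/(8*s^3 - 16*s^2 + 18*s - 6)
Step 2: add B4, B5 (parallel): (5*s^2 - 1)/(2*s^2 - 2)
Step 3: collapse the loop ((B2+B3) forward, (B4+B5) return): (4*s^4 - 10*s^3 + 12*s^2 + 10*s - 16)/(26*s^4 - 41*s^3 + 42*s^2 + 29*s - 20)
Step 4: reduce the series chain B1, [(B2+B3)/(1+(B2+B3)*(B4+B5))], which is the overall transfer function T(s) = C(s)/R(s) in lowest terms

Hence the answer: (-8*s^4 + 20*s^3 - 24*s^2 - 20*s + 32)/(26*s^5 - 119*s^4 + 165*s^3 - 97*s^2 - 107*s + 60)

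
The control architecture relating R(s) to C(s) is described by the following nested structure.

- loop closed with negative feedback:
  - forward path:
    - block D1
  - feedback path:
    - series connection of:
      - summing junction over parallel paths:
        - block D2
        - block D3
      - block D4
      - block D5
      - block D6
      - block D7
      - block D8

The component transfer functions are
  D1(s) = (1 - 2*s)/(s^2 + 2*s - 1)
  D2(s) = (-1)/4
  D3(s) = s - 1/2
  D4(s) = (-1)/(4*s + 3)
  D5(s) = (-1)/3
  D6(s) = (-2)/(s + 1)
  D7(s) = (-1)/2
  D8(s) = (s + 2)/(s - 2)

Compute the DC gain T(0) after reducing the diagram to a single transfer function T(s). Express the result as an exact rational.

1. parallel reduction of D2, D3: s - 3/4
2. reduce the series chain (D2+D3), D4, D5, D6, D7, D8: (4*s^2 + 5*s - 6)/(48*s^3 - 12*s^2 - 132*s - 72)
3. collapse the loop (D1 forward, ((D2+D3)*D4*D5*D6*D7*D8) return): (-96*s^4 + 72*s^3 + 252*s^2 + 12*s - 72)/(48*s^5 + 84*s^4 - 212*s^3 - 330*s^2 + 5*s + 66)
DC gain: substitute s = 0 into T(s) from step 3: T(0) = -72/66 = -12/11.

Hence the answer: -12/11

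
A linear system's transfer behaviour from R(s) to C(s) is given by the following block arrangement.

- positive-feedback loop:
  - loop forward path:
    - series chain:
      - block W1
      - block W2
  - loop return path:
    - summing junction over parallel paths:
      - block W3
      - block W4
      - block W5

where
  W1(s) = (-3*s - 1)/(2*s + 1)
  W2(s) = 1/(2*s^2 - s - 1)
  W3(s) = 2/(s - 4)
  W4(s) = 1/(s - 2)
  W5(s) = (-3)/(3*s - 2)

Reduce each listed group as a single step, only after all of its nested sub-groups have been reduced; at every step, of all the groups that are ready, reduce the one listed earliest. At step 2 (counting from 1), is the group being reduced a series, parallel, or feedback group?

(1) multiply W1, W2 (series)
(2) parallel reduction of W3, W4, W5
(3) apply the feedback formula to (W1*W2), (W3+W4+W5)
Step 2 collapses a parallel group.

Answer: parallel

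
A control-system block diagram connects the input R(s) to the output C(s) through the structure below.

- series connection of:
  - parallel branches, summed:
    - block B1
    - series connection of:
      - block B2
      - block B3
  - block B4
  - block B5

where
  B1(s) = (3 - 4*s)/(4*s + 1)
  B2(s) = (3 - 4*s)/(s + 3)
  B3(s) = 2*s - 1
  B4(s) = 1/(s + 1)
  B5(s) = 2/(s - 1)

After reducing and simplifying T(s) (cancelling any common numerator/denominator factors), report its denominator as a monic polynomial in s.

Step 1. series reduction of B2, B3; result (-8*s^2 + 10*s - 3)/(s + 3)
Step 2. add B1, (B2*B3) (parallel); result (-32*s^3 + 28*s^2 - 11*s + 6)/(4*s^2 + 13*s + 3)
Step 3. reduce the series chain (B1+(B2*B3)), B4, B5; result (-64*s^3 + 56*s^2 - 22*s + 12)/(4*s^4 + 13*s^3 - s^2 - 13*s - 3)
That last expression is T(s), already simplified. Scaling its denominator by 1/4 (the reciprocal of the leading coefficient) yields the monic denominator.

Final answer: s^4 + 13*s^3/4 - s^2/4 - 13*s/4 - 3/4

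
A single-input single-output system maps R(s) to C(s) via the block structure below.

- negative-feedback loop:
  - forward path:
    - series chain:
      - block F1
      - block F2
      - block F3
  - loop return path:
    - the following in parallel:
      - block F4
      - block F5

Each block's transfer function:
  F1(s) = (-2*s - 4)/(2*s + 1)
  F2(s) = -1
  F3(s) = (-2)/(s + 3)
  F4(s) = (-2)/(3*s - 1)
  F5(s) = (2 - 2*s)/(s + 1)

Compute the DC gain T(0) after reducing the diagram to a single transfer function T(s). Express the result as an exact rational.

The answer is 8/29.

Reasoning:
Step 1. multiply F1, F2, F3 (series) -> (-4*s - 8)/(2*s^2 + 7*s + 3)
Step 2. sum the parallel branches F4, F5 -> (-6*s^2 + 6*s - 4)/(3*s^2 + 2*s - 1)
Step 3. collapse the loop ((F1*F2*F3) forward, (F4+F5) return) -> (-12*s^3 - 32*s^2 - 12*s + 8)/(6*s^4 + 49*s^3 + 45*s^2 - 33*s + 29)
Step 3 gives the overall T(s). Then T(0) = 8/29.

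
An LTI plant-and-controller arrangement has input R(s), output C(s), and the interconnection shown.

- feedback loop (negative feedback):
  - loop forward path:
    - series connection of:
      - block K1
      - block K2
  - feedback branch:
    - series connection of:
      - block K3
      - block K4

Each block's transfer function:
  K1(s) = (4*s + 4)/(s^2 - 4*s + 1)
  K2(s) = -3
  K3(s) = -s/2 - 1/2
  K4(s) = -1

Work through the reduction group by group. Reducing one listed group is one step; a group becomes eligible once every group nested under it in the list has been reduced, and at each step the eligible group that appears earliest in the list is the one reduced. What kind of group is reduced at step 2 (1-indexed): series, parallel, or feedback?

Reducing step by step:

Step 1 - cascade K1, K2
Step 2 - cascade K3, K4
Step 3 - feedback reduction of (K1*K2), (K3*K4)
At step 2 the group reduced is series.

Answer: series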